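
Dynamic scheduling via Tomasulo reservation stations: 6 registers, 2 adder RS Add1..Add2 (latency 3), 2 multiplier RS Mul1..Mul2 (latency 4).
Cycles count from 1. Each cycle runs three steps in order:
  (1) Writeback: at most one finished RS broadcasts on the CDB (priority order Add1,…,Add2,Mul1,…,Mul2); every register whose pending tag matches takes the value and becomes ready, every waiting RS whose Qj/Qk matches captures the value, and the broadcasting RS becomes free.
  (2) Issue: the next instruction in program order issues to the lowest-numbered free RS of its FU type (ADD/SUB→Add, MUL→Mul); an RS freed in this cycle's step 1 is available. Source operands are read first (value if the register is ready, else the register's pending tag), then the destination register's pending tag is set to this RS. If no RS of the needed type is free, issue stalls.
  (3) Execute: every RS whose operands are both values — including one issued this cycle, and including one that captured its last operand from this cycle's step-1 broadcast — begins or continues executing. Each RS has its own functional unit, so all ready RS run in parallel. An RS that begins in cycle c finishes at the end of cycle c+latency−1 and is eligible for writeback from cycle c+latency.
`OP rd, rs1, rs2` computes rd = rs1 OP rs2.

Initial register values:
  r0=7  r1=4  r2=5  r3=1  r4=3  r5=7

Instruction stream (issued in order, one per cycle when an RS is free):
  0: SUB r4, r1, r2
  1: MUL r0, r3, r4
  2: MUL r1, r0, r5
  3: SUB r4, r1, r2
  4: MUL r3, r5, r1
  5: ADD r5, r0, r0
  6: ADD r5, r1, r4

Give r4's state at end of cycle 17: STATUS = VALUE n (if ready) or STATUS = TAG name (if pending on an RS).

STATUS = VALUE -12

cycle 1: issue SUB r4<-Add1 // r0:7,r1:4,r2:5,r3:1,r4:Add1,r5:7
cycle 2: issue MUL r0<-Mul1 // r0:Mul1,r1:4,r2:5,r3:1,r4:Add1,r5:7
cycle 3: issue MUL r1<-Mul2 // r0:Mul1,r1:Mul2,r2:5,r3:1,r4:Add1,r5:7
cycle 4: CDB Add1=-1; issue SUB r4<-Add1 // r0:Mul1,r1:Mul2,r2:5,r3:1,r4:Add1,r5:7
cycle 5: stall // r0:Mul1,r1:Mul2,r2:5,r3:1,r4:Add1,r5:7
cycle 6: stall // r0:Mul1,r1:Mul2,r2:5,r3:1,r4:Add1,r5:7
cycle 7: stall // r0:Mul1,r1:Mul2,r2:5,r3:1,r4:Add1,r5:7
cycle 8: CDB Mul1=-1; issue MUL r3<-Mul1 // r0:-1,r1:Mul2,r2:5,r3:Mul1,r4:Add1,r5:7
cycle 9: issue ADD r5<-Add2 // r0:-1,r1:Mul2,r2:5,r3:Mul1,r4:Add1,r5:Add2
cycle 10: stall // r0:-1,r1:Mul2,r2:5,r3:Mul1,r4:Add1,r5:Add2
cycle 11: stall // r0:-1,r1:Mul2,r2:5,r3:Mul1,r4:Add1,r5:Add2
cycle 12: CDB Add2=-2; issue ADD r5<-Add2 // r0:-1,r1:Mul2,r2:5,r3:Mul1,r4:Add1,r5:Add2
cycle 13: CDB Mul2=-7 // r0:-1,r1:-7,r2:5,r3:Mul1,r4:Add1,r5:Add2
cycle 14: - // r0:-1,r1:-7,r2:5,r3:Mul1,r4:Add1,r5:Add2
cycle 15: - // r0:-1,r1:-7,r2:5,r3:Mul1,r4:Add1,r5:Add2
cycle 16: CDB Add1=-12 // r0:-1,r1:-7,r2:5,r3:Mul1,r4:-12,r5:Add2
cycle 17: CDB Mul1=-49 // r0:-1,r1:-7,r2:5,r3:-49,r4:-12,r5:Add2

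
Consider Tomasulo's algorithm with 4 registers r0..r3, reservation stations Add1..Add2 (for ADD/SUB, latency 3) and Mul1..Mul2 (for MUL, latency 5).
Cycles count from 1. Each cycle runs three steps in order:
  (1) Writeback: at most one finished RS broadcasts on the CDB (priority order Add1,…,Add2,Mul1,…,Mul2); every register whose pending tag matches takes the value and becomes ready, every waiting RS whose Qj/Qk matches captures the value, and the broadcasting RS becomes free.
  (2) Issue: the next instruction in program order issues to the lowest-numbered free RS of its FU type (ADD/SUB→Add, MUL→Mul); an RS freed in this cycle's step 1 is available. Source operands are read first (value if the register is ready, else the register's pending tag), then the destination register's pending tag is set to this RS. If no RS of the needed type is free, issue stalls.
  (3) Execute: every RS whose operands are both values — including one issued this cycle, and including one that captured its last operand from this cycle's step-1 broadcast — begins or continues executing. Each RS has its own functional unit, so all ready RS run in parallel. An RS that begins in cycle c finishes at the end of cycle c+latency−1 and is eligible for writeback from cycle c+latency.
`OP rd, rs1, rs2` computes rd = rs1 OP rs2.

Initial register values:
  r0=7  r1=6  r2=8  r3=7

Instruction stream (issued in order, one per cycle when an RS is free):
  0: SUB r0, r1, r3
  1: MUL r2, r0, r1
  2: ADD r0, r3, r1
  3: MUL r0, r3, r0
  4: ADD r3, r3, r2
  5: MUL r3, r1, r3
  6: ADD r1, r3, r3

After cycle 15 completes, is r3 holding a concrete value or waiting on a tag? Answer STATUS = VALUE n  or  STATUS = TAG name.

STATUS = TAG Mul1

c1: issue SUB r0<-Add1 | r0:Add1,r1:6,r2:8,r3:7
c2: issue MUL r2<-Mul1 | r0:Add1,r1:6,r2:Mul1,r3:7
c3: issue ADD r0<-Add2 | r0:Add2,r1:6,r2:Mul1,r3:7
c4: CDB Add1=-1; issue MUL r0<-Mul2 | r0:Mul2,r1:6,r2:Mul1,r3:7
c5: issue ADD r3<-Add1 | r0:Mul2,r1:6,r2:Mul1,r3:Add1
c6: CDB Add2=13; stall | r0:Mul2,r1:6,r2:Mul1,r3:Add1
c7: stall | r0:Mul2,r1:6,r2:Mul1,r3:Add1
c8: stall | r0:Mul2,r1:6,r2:Mul1,r3:Add1
c9: CDB Mul1=-6; issue MUL r3<-Mul1 | r0:Mul2,r1:6,r2:-6,r3:Mul1
c10: issue ADD r1<-Add2 | r0:Mul2,r1:Add2,r2:-6,r3:Mul1
c11: CDB Mul2=91 | r0:91,r1:Add2,r2:-6,r3:Mul1
c12: CDB Add1=1 | r0:91,r1:Add2,r2:-6,r3:Mul1
c13: - | r0:91,r1:Add2,r2:-6,r3:Mul1
c14: - | r0:91,r1:Add2,r2:-6,r3:Mul1
c15: - | r0:91,r1:Add2,r2:-6,r3:Mul1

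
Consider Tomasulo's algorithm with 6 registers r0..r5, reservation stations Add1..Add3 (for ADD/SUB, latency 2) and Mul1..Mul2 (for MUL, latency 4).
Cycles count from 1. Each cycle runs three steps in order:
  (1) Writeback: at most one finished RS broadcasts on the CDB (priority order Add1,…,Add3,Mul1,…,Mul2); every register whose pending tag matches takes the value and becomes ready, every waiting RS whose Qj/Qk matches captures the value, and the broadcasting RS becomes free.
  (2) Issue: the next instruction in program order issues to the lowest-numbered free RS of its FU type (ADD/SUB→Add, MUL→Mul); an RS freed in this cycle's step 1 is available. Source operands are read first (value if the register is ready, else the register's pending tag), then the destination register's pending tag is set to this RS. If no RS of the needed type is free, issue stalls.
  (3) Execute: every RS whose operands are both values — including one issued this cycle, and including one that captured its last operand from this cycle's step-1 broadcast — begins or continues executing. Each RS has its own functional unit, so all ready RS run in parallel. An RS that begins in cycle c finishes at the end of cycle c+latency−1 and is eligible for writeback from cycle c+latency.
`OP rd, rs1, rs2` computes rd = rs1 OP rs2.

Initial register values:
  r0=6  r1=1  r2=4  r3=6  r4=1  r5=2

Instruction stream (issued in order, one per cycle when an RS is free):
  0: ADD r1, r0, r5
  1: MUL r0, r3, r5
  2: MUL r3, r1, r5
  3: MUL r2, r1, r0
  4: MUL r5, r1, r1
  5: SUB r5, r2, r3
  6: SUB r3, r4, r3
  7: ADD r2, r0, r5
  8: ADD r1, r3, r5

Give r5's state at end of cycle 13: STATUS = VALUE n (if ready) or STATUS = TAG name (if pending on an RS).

c1: issue ADD r1<-Add1 | r0:6,r1:Add1,r2:4,r3:6,r4:1,r5:2
c2: issue MUL r0<-Mul1 | r0:Mul1,r1:Add1,r2:4,r3:6,r4:1,r5:2
c3: CDB Add1=8; issue MUL r3<-Mul2 | r0:Mul1,r1:8,r2:4,r3:Mul2,r4:1,r5:2
c4: stall | r0:Mul1,r1:8,r2:4,r3:Mul2,r4:1,r5:2
c5: stall | r0:Mul1,r1:8,r2:4,r3:Mul2,r4:1,r5:2
c6: CDB Mul1=12; issue MUL r2<-Mul1 | r0:12,r1:8,r2:Mul1,r3:Mul2,r4:1,r5:2
c7: CDB Mul2=16; issue MUL r5<-Mul2 | r0:12,r1:8,r2:Mul1,r3:16,r4:1,r5:Mul2
c8: issue SUB r5<-Add1 | r0:12,r1:8,r2:Mul1,r3:16,r4:1,r5:Add1
c9: issue SUB r3<-Add2 | r0:12,r1:8,r2:Mul1,r3:Add2,r4:1,r5:Add1
c10: CDB Mul1=96; issue ADD r2<-Add3 | r0:12,r1:8,r2:Add3,r3:Add2,r4:1,r5:Add1
c11: CDB Add2=-15; issue ADD r1<-Add2 | r0:12,r1:Add2,r2:Add3,r3:-15,r4:1,r5:Add1
c12: CDB Add1=80 | r0:12,r1:Add2,r2:Add3,r3:-15,r4:1,r5:80
c13: CDB Mul2=64 | r0:12,r1:Add2,r2:Add3,r3:-15,r4:1,r5:80

STATUS = VALUE 80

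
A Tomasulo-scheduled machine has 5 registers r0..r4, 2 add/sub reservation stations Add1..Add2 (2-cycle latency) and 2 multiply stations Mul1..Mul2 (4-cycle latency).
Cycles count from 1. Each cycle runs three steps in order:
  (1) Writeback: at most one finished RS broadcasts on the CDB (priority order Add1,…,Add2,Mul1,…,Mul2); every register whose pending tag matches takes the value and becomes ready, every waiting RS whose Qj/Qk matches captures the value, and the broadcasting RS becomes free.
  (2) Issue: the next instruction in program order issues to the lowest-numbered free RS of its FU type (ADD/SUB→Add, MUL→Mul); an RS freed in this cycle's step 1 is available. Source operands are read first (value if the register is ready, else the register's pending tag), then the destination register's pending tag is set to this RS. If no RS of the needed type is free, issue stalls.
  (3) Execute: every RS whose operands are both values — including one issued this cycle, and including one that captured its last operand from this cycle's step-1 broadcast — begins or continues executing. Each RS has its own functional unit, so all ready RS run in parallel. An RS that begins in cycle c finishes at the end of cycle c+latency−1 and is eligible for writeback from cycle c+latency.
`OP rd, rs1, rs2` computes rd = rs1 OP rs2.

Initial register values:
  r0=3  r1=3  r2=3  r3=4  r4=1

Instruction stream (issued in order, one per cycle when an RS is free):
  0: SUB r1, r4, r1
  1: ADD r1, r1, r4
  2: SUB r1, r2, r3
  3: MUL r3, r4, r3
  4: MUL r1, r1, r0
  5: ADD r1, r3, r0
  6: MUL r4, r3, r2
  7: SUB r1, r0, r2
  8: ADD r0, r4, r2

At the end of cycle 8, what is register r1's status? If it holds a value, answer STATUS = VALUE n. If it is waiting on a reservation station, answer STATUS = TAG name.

STATUS = TAG Add1

c1: issue SUB r1<-Add1 | r0:3,r1:Add1,r2:3,r3:4,r4:1
c2: issue ADD r1<-Add2 | r0:3,r1:Add2,r2:3,r3:4,r4:1
c3: CDB Add1=-2; issue SUB r1<-Add1 | r0:3,r1:Add1,r2:3,r3:4,r4:1
c4: issue MUL r3<-Mul1 | r0:3,r1:Add1,r2:3,r3:Mul1,r4:1
c5: CDB Add1=-1; issue MUL r1<-Mul2 | r0:3,r1:Mul2,r2:3,r3:Mul1,r4:1
c6: CDB Add2=-1; issue ADD r1<-Add1 | r0:3,r1:Add1,r2:3,r3:Mul1,r4:1
c7: stall | r0:3,r1:Add1,r2:3,r3:Mul1,r4:1
c8: CDB Mul1=4; issue MUL r4<-Mul1 | r0:3,r1:Add1,r2:3,r3:4,r4:Mul1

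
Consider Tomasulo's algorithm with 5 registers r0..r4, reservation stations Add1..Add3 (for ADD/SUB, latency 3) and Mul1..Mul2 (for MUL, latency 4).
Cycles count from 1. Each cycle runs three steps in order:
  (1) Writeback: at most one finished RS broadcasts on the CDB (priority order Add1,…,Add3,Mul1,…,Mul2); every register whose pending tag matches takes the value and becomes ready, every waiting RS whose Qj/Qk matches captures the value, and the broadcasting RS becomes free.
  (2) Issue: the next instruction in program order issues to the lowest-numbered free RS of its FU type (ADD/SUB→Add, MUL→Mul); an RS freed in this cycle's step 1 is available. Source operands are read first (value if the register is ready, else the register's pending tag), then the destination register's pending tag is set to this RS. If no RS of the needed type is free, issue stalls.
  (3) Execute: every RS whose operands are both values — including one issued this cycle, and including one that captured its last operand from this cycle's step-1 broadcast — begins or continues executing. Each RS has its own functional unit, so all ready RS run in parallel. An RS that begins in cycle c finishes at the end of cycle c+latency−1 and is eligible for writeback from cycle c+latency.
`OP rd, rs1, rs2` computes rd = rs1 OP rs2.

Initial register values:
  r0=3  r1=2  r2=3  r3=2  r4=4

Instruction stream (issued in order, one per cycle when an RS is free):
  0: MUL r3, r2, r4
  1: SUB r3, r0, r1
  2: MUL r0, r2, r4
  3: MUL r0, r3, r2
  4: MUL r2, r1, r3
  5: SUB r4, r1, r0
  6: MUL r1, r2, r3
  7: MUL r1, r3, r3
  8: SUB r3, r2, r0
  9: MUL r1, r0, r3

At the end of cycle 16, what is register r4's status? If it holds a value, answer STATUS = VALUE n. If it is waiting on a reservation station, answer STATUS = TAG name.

STATUS = VALUE -1

c1: issue MUL r3<-Mul1 | r0:3,r1:2,r2:3,r3:Mul1,r4:4
c2: issue SUB r3<-Add1 | r0:3,r1:2,r2:3,r3:Add1,r4:4
c3: issue MUL r0<-Mul2 | r0:Mul2,r1:2,r2:3,r3:Add1,r4:4
c4: stall | r0:Mul2,r1:2,r2:3,r3:Add1,r4:4
c5: CDB Add1=1; stall | r0:Mul2,r1:2,r2:3,r3:1,r4:4
c6: CDB Mul1=12; issue MUL r0<-Mul1 | r0:Mul1,r1:2,r2:3,r3:1,r4:4
c7: CDB Mul2=12; issue MUL r2<-Mul2 | r0:Mul1,r1:2,r2:Mul2,r3:1,r4:4
c8: issue SUB r4<-Add1 | r0:Mul1,r1:2,r2:Mul2,r3:1,r4:Add1
c9: stall | r0:Mul1,r1:2,r2:Mul2,r3:1,r4:Add1
c10: CDB Mul1=3; issue MUL r1<-Mul1 | r0:3,r1:Mul1,r2:Mul2,r3:1,r4:Add1
c11: CDB Mul2=2; issue MUL r1<-Mul2 | r0:3,r1:Mul2,r2:2,r3:1,r4:Add1
c12: issue SUB r3<-Add2 | r0:3,r1:Mul2,r2:2,r3:Add2,r4:Add1
c13: CDB Add1=-1; stall | r0:3,r1:Mul2,r2:2,r3:Add2,r4:-1
c14: stall | r0:3,r1:Mul2,r2:2,r3:Add2,r4:-1
c15: CDB Add2=-1; stall | r0:3,r1:Mul2,r2:2,r3:-1,r4:-1
c16: CDB Mul1=2; issue MUL r1<-Mul1 | r0:3,r1:Mul1,r2:2,r3:-1,r4:-1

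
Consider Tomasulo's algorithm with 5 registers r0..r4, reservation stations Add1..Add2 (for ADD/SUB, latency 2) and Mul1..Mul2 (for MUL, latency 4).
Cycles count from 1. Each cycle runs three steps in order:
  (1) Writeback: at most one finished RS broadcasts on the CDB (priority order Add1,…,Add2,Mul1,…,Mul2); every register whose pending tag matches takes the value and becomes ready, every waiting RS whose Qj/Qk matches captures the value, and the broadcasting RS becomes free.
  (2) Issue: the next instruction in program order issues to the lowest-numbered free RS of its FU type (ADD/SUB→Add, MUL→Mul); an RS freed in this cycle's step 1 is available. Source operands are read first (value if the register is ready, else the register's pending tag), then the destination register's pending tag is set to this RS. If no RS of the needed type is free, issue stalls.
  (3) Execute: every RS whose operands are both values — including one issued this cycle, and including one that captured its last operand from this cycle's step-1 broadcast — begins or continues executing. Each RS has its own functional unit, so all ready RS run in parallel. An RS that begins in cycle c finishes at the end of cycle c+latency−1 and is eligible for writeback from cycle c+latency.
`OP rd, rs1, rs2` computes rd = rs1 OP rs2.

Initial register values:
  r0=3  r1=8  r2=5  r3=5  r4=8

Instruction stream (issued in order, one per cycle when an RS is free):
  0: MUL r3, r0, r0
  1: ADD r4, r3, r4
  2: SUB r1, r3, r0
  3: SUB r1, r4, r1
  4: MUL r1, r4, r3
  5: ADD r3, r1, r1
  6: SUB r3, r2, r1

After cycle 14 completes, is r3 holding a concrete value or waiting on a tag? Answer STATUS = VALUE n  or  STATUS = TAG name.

STATUS = VALUE -148

  c1: issue MUL r3<-Mul1  regs: r0:3,r1:8,r2:5,r3:Mul1,r4:8
  c2: issue ADD r4<-Add1  regs: r0:3,r1:8,r2:5,r3:Mul1,r4:Add1
  c3: issue SUB r1<-Add2  regs: r0:3,r1:Add2,r2:5,r3:Mul1,r4:Add1
  c4: stall  regs: r0:3,r1:Add2,r2:5,r3:Mul1,r4:Add1
  c5: CDB Mul1=9; stall  regs: r0:3,r1:Add2,r2:5,r3:9,r4:Add1
  c6: stall  regs: r0:3,r1:Add2,r2:5,r3:9,r4:Add1
  c7: CDB Add1=17; issue SUB r1<-Add1  regs: r0:3,r1:Add1,r2:5,r3:9,r4:17
  c8: CDB Add2=6; issue MUL r1<-Mul1  regs: r0:3,r1:Mul1,r2:5,r3:9,r4:17
  c9: issue ADD r3<-Add2  regs: r0:3,r1:Mul1,r2:5,r3:Add2,r4:17
  c10: CDB Add1=11; issue SUB r3<-Add1  regs: r0:3,r1:Mul1,r2:5,r3:Add1,r4:17
  c11: -  regs: r0:3,r1:Mul1,r2:5,r3:Add1,r4:17
  c12: CDB Mul1=153  regs: r0:3,r1:153,r2:5,r3:Add1,r4:17
  c13: -  regs: r0:3,r1:153,r2:5,r3:Add1,r4:17
  c14: CDB Add1=-148  regs: r0:3,r1:153,r2:5,r3:-148,r4:17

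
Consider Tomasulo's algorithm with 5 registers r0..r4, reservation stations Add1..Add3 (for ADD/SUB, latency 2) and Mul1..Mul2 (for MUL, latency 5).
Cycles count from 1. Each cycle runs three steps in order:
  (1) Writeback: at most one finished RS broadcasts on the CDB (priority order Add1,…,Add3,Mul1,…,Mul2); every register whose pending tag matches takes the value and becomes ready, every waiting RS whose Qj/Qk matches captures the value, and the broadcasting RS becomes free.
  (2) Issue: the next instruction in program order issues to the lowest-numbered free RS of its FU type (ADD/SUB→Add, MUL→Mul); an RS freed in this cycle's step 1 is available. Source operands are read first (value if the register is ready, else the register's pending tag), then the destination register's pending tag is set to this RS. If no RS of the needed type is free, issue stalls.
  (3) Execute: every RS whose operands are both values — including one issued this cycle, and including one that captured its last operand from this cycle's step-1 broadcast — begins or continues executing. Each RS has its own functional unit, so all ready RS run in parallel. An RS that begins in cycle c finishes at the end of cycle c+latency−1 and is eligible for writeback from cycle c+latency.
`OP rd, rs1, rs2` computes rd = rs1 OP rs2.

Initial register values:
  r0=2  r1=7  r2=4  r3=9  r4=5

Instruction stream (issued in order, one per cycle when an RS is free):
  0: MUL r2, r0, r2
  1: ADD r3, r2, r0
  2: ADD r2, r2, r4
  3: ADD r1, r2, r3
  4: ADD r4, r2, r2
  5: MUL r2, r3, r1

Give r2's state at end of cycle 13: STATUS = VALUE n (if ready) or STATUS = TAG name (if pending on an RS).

  c1: issue MUL r2<-Mul1  regs: r0:2,r1:7,r2:Mul1,r3:9,r4:5
  c2: issue ADD r3<-Add1  regs: r0:2,r1:7,r2:Mul1,r3:Add1,r4:5
  c3: issue ADD r2<-Add2  regs: r0:2,r1:7,r2:Add2,r3:Add1,r4:5
  c4: issue ADD r1<-Add3  regs: r0:2,r1:Add3,r2:Add2,r3:Add1,r4:5
  c5: stall  regs: r0:2,r1:Add3,r2:Add2,r3:Add1,r4:5
  c6: CDB Mul1=8; stall  regs: r0:2,r1:Add3,r2:Add2,r3:Add1,r4:5
  c7: stall  regs: r0:2,r1:Add3,r2:Add2,r3:Add1,r4:5
  c8: CDB Add1=10; issue ADD r4<-Add1  regs: r0:2,r1:Add3,r2:Add2,r3:10,r4:Add1
  c9: CDB Add2=13; issue MUL r2<-Mul1  regs: r0:2,r1:Add3,r2:Mul1,r3:10,r4:Add1
  c10: -  regs: r0:2,r1:Add3,r2:Mul1,r3:10,r4:Add1
  c11: CDB Add1=26  regs: r0:2,r1:Add3,r2:Mul1,r3:10,r4:26
  c12: CDB Add3=23  regs: r0:2,r1:23,r2:Mul1,r3:10,r4:26
  c13: -  regs: r0:2,r1:23,r2:Mul1,r3:10,r4:26

STATUS = TAG Mul1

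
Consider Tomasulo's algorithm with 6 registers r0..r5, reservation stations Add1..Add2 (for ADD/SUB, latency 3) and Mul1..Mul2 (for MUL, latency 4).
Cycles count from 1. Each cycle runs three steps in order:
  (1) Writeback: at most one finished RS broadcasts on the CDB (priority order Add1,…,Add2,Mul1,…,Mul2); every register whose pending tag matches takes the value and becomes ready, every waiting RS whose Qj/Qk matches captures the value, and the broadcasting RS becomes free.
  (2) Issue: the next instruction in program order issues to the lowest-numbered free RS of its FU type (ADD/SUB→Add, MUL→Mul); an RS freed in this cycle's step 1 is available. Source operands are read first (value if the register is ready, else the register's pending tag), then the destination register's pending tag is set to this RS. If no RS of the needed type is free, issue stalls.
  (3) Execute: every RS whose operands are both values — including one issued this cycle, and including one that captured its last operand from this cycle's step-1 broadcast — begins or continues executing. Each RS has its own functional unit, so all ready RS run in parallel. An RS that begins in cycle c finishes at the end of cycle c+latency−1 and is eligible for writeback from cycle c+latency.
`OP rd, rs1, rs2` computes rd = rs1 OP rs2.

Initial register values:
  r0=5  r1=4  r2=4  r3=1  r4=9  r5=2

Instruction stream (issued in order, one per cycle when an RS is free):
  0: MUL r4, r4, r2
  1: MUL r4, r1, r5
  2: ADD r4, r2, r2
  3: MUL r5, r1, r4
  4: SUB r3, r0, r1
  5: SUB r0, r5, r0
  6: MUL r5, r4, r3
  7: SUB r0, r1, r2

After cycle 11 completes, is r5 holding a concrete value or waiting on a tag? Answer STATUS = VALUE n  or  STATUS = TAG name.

STATUS = TAG Mul2

c1: issue MUL r4<-Mul1 | r0:5,r1:4,r2:4,r3:1,r4:Mul1,r5:2
c2: issue MUL r4<-Mul2 | r0:5,r1:4,r2:4,r3:1,r4:Mul2,r5:2
c3: issue ADD r4<-Add1 | r0:5,r1:4,r2:4,r3:1,r4:Add1,r5:2
c4: stall | r0:5,r1:4,r2:4,r3:1,r4:Add1,r5:2
c5: CDB Mul1=36; issue MUL r5<-Mul1 | r0:5,r1:4,r2:4,r3:1,r4:Add1,r5:Mul1
c6: CDB Add1=8; issue SUB r3<-Add1 | r0:5,r1:4,r2:4,r3:Add1,r4:8,r5:Mul1
c7: CDB Mul2=8; issue SUB r0<-Add2 | r0:Add2,r1:4,r2:4,r3:Add1,r4:8,r5:Mul1
c8: issue MUL r5<-Mul2 | r0:Add2,r1:4,r2:4,r3:Add1,r4:8,r5:Mul2
c9: CDB Add1=1; issue SUB r0<-Add1 | r0:Add1,r1:4,r2:4,r3:1,r4:8,r5:Mul2
c10: CDB Mul1=32 | r0:Add1,r1:4,r2:4,r3:1,r4:8,r5:Mul2
c11: - | r0:Add1,r1:4,r2:4,r3:1,r4:8,r5:Mul2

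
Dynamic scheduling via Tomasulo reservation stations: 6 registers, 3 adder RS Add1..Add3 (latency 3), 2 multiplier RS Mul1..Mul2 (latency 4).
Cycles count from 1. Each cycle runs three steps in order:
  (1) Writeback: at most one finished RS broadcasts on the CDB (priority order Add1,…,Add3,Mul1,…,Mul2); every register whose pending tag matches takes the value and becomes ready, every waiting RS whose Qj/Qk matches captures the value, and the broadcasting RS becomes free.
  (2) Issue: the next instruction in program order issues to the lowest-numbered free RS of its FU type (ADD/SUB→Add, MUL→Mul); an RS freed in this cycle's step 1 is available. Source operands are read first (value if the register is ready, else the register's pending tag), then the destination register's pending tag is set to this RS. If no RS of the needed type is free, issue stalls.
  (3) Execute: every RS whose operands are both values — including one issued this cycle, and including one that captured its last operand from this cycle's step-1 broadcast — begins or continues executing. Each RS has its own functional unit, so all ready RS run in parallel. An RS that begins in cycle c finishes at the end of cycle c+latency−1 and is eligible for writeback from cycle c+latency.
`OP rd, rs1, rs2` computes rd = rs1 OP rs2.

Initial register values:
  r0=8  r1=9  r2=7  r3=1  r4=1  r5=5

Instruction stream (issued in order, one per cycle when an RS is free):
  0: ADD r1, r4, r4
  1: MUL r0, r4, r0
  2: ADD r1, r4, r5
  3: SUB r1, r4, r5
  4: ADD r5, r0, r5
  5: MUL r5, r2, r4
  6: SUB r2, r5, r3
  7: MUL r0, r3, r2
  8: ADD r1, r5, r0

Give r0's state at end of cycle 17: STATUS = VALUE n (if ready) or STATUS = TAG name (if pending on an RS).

STATUS = VALUE 6

cycle 1: issue ADD r1<-Add1 // r0:8,r1:Add1,r2:7,r3:1,r4:1,r5:5
cycle 2: issue MUL r0<-Mul1 // r0:Mul1,r1:Add1,r2:7,r3:1,r4:1,r5:5
cycle 3: issue ADD r1<-Add2 // r0:Mul1,r1:Add2,r2:7,r3:1,r4:1,r5:5
cycle 4: CDB Add1=2; issue SUB r1<-Add1 // r0:Mul1,r1:Add1,r2:7,r3:1,r4:1,r5:5
cycle 5: issue ADD r5<-Add3 // r0:Mul1,r1:Add1,r2:7,r3:1,r4:1,r5:Add3
cycle 6: CDB Add2=6; issue MUL r5<-Mul2 // r0:Mul1,r1:Add1,r2:7,r3:1,r4:1,r5:Mul2
cycle 7: CDB Add1=-4; issue SUB r2<-Add1 // r0:Mul1,r1:-4,r2:Add1,r3:1,r4:1,r5:Mul2
cycle 8: CDB Mul1=8; issue MUL r0<-Mul1 // r0:Mul1,r1:-4,r2:Add1,r3:1,r4:1,r5:Mul2
cycle 9: issue ADD r1<-Add2 // r0:Mul1,r1:Add2,r2:Add1,r3:1,r4:1,r5:Mul2
cycle 10: CDB Mul2=7 // r0:Mul1,r1:Add2,r2:Add1,r3:1,r4:1,r5:7
cycle 11: CDB Add3=13 // r0:Mul1,r1:Add2,r2:Add1,r3:1,r4:1,r5:7
cycle 12: - // r0:Mul1,r1:Add2,r2:Add1,r3:1,r4:1,r5:7
cycle 13: CDB Add1=6 // r0:Mul1,r1:Add2,r2:6,r3:1,r4:1,r5:7
cycle 14: - // r0:Mul1,r1:Add2,r2:6,r3:1,r4:1,r5:7
cycle 15: - // r0:Mul1,r1:Add2,r2:6,r3:1,r4:1,r5:7
cycle 16: - // r0:Mul1,r1:Add2,r2:6,r3:1,r4:1,r5:7
cycle 17: CDB Mul1=6 // r0:6,r1:Add2,r2:6,r3:1,r4:1,r5:7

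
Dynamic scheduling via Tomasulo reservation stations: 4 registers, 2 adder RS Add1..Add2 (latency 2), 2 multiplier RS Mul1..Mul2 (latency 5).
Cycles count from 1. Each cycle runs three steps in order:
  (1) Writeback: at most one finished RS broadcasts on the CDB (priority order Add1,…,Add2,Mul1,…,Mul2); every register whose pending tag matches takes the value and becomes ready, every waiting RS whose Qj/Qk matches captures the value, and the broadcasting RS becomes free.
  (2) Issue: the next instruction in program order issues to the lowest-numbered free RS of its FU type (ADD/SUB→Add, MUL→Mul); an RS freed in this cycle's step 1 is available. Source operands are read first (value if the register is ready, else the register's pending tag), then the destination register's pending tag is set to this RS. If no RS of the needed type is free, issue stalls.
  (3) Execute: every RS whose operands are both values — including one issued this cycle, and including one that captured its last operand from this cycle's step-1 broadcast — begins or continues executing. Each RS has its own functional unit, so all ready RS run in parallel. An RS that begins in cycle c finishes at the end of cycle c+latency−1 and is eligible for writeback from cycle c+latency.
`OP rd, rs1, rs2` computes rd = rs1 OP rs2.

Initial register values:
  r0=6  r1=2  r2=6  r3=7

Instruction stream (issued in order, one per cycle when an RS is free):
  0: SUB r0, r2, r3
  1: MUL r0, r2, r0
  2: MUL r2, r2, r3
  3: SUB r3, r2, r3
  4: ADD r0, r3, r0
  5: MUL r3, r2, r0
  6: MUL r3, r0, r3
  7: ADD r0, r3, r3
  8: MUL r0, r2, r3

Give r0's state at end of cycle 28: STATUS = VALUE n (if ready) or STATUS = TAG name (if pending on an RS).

STATUS = VALUE 1483524

  c1: issue SUB r0<-Add1  regs: r0:Add1,r1:2,r2:6,r3:7
  c2: issue MUL r0<-Mul1  regs: r0:Mul1,r1:2,r2:6,r3:7
  c3: CDB Add1=-1; issue MUL r2<-Mul2  regs: r0:Mul1,r1:2,r2:Mul2,r3:7
  c4: issue SUB r3<-Add1  regs: r0:Mul1,r1:2,r2:Mul2,r3:Add1
  c5: issue ADD r0<-Add2  regs: r0:Add2,r1:2,r2:Mul2,r3:Add1
  c6: stall  regs: r0:Add2,r1:2,r2:Mul2,r3:Add1
  c7: stall  regs: r0:Add2,r1:2,r2:Mul2,r3:Add1
  c8: CDB Mul1=-6; issue MUL r3<-Mul1  regs: r0:Add2,r1:2,r2:Mul2,r3:Mul1
  c9: CDB Mul2=42; issue MUL r3<-Mul2  regs: r0:Add2,r1:2,r2:42,r3:Mul2
  c10: stall  regs: r0:Add2,r1:2,r2:42,r3:Mul2
  c11: CDB Add1=35; issue ADD r0<-Add1  regs: r0:Add1,r1:2,r2:42,r3:Mul2
  c12: stall  regs: r0:Add1,r1:2,r2:42,r3:Mul2
  c13: CDB Add2=29; stall  regs: r0:Add1,r1:2,r2:42,r3:Mul2
  c14: stall  regs: r0:Add1,r1:2,r2:42,r3:Mul2
  c15: stall  regs: r0:Add1,r1:2,r2:42,r3:Mul2
  c16: stall  regs: r0:Add1,r1:2,r2:42,r3:Mul2
  c17: stall  regs: r0:Add1,r1:2,r2:42,r3:Mul2
  c18: CDB Mul1=1218; issue MUL r0<-Mul1  regs: r0:Mul1,r1:2,r2:42,r3:Mul2
  c19: -  regs: r0:Mul1,r1:2,r2:42,r3:Mul2
  c20: -  regs: r0:Mul1,r1:2,r2:42,r3:Mul2
  c21: -  regs: r0:Mul1,r1:2,r2:42,r3:Mul2
  c22: -  regs: r0:Mul1,r1:2,r2:42,r3:Mul2
  c23: CDB Mul2=35322  regs: r0:Mul1,r1:2,r2:42,r3:35322
  c24: -  regs: r0:Mul1,r1:2,r2:42,r3:35322
  c25: CDB Add1=70644  regs: r0:Mul1,r1:2,r2:42,r3:35322
  c26: -  regs: r0:Mul1,r1:2,r2:42,r3:35322
  c27: -  regs: r0:Mul1,r1:2,r2:42,r3:35322
  c28: CDB Mul1=1483524  regs: r0:1483524,r1:2,r2:42,r3:35322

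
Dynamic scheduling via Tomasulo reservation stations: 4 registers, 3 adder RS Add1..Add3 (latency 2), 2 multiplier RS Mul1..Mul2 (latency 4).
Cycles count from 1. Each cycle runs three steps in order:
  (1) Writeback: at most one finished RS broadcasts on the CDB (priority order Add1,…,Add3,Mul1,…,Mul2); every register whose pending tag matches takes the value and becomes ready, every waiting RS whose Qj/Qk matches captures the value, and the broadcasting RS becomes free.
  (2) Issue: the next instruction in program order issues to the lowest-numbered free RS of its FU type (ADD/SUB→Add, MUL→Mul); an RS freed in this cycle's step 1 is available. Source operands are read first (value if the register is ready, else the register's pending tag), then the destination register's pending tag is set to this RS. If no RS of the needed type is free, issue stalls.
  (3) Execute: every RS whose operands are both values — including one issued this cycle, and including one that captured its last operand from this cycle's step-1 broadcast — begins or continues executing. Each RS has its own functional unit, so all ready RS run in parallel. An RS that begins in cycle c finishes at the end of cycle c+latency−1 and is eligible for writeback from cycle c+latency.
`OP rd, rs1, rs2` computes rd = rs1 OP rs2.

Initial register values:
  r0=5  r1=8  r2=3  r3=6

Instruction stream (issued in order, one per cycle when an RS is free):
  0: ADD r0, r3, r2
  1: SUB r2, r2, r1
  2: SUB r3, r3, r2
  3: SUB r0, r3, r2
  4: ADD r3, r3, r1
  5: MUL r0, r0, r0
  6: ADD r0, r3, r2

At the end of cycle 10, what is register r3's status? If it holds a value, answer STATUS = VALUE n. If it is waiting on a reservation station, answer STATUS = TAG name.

STATUS = VALUE 19

c1: issue ADD r0<-Add1 | r0:Add1,r1:8,r2:3,r3:6
c2: issue SUB r2<-Add2 | r0:Add1,r1:8,r2:Add2,r3:6
c3: CDB Add1=9; issue SUB r3<-Add1 | r0:9,r1:8,r2:Add2,r3:Add1
c4: CDB Add2=-5; issue SUB r0<-Add2 | r0:Add2,r1:8,r2:-5,r3:Add1
c5: issue ADD r3<-Add3 | r0:Add2,r1:8,r2:-5,r3:Add3
c6: CDB Add1=11; issue MUL r0<-Mul1 | r0:Mul1,r1:8,r2:-5,r3:Add3
c7: issue ADD r0<-Add1 | r0:Add1,r1:8,r2:-5,r3:Add3
c8: CDB Add2=16 | r0:Add1,r1:8,r2:-5,r3:Add3
c9: CDB Add3=19 | r0:Add1,r1:8,r2:-5,r3:19
c10: - | r0:Add1,r1:8,r2:-5,r3:19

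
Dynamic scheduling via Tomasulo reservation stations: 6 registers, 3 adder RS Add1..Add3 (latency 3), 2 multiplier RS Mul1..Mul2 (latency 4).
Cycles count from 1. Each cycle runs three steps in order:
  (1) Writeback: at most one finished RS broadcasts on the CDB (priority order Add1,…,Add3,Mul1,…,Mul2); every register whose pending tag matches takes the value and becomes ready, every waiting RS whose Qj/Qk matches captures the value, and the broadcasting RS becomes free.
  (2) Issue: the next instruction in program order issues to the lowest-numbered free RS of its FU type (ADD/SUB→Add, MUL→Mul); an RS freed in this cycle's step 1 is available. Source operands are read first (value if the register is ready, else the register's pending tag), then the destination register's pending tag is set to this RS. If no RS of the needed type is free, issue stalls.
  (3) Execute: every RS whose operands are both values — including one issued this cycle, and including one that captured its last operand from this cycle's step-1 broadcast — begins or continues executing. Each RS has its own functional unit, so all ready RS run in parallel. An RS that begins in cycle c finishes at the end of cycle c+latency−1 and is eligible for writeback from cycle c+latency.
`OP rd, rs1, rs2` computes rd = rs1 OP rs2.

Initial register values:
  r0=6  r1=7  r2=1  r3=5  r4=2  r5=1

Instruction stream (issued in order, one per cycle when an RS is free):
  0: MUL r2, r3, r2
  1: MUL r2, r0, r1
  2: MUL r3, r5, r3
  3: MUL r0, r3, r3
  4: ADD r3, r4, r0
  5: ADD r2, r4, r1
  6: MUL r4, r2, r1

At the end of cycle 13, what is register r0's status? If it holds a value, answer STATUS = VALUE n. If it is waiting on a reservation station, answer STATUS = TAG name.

STATUS = VALUE 25

cycle 1: issue MUL r2<-Mul1 // r0:6,r1:7,r2:Mul1,r3:5,r4:2,r5:1
cycle 2: issue MUL r2<-Mul2 // r0:6,r1:7,r2:Mul2,r3:5,r4:2,r5:1
cycle 3: stall // r0:6,r1:7,r2:Mul2,r3:5,r4:2,r5:1
cycle 4: stall // r0:6,r1:7,r2:Mul2,r3:5,r4:2,r5:1
cycle 5: CDB Mul1=5; issue MUL r3<-Mul1 // r0:6,r1:7,r2:Mul2,r3:Mul1,r4:2,r5:1
cycle 6: CDB Mul2=42; issue MUL r0<-Mul2 // r0:Mul2,r1:7,r2:42,r3:Mul1,r4:2,r5:1
cycle 7: issue ADD r3<-Add1 // r0:Mul2,r1:7,r2:42,r3:Add1,r4:2,r5:1
cycle 8: issue ADD r2<-Add2 // r0:Mul2,r1:7,r2:Add2,r3:Add1,r4:2,r5:1
cycle 9: CDB Mul1=5; issue MUL r4<-Mul1 // r0:Mul2,r1:7,r2:Add2,r3:Add1,r4:Mul1,r5:1
cycle 10: - // r0:Mul2,r1:7,r2:Add2,r3:Add1,r4:Mul1,r5:1
cycle 11: CDB Add2=9 // r0:Mul2,r1:7,r2:9,r3:Add1,r4:Mul1,r5:1
cycle 12: - // r0:Mul2,r1:7,r2:9,r3:Add1,r4:Mul1,r5:1
cycle 13: CDB Mul2=25 // r0:25,r1:7,r2:9,r3:Add1,r4:Mul1,r5:1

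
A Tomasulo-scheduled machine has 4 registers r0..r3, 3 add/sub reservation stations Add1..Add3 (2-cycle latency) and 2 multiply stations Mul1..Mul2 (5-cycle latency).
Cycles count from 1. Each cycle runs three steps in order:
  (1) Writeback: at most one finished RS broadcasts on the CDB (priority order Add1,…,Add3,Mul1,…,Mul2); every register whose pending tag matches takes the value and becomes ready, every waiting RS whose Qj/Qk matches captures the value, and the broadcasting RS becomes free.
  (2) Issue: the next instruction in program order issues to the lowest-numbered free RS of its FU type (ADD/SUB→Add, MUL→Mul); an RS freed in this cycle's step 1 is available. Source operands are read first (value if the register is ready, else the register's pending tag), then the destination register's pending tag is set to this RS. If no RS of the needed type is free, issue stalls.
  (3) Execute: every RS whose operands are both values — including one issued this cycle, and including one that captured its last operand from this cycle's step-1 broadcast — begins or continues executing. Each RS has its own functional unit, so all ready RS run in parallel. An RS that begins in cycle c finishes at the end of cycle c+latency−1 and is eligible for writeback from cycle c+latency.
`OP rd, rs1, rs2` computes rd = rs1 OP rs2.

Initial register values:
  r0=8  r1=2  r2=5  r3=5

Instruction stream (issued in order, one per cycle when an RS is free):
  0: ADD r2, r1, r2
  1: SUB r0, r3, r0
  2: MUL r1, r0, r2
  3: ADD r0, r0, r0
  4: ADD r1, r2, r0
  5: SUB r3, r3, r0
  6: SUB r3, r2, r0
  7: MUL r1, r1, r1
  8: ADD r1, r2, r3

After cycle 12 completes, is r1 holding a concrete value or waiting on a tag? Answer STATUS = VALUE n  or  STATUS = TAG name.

  c1: issue ADD r2<-Add1  regs: r0:8,r1:2,r2:Add1,r3:5
  c2: issue SUB r0<-Add2  regs: r0:Add2,r1:2,r2:Add1,r3:5
  c3: CDB Add1=7; issue MUL r1<-Mul1  regs: r0:Add2,r1:Mul1,r2:7,r3:5
  c4: CDB Add2=-3; issue ADD r0<-Add1  regs: r0:Add1,r1:Mul1,r2:7,r3:5
  c5: issue ADD r1<-Add2  regs: r0:Add1,r1:Add2,r2:7,r3:5
  c6: CDB Add1=-6; issue SUB r3<-Add1  regs: r0:-6,r1:Add2,r2:7,r3:Add1
  c7: issue SUB r3<-Add3  regs: r0:-6,r1:Add2,r2:7,r3:Add3
  c8: CDB Add1=11; issue MUL r1<-Mul2  regs: r0:-6,r1:Mul2,r2:7,r3:Add3
  c9: CDB Add2=1; issue ADD r1<-Add1  regs: r0:-6,r1:Add1,r2:7,r3:Add3
  c10: CDB Add3=13  regs: r0:-6,r1:Add1,r2:7,r3:13
  c11: CDB Mul1=-21  regs: r0:-6,r1:Add1,r2:7,r3:13
  c12: CDB Add1=20  regs: r0:-6,r1:20,r2:7,r3:13

STATUS = VALUE 20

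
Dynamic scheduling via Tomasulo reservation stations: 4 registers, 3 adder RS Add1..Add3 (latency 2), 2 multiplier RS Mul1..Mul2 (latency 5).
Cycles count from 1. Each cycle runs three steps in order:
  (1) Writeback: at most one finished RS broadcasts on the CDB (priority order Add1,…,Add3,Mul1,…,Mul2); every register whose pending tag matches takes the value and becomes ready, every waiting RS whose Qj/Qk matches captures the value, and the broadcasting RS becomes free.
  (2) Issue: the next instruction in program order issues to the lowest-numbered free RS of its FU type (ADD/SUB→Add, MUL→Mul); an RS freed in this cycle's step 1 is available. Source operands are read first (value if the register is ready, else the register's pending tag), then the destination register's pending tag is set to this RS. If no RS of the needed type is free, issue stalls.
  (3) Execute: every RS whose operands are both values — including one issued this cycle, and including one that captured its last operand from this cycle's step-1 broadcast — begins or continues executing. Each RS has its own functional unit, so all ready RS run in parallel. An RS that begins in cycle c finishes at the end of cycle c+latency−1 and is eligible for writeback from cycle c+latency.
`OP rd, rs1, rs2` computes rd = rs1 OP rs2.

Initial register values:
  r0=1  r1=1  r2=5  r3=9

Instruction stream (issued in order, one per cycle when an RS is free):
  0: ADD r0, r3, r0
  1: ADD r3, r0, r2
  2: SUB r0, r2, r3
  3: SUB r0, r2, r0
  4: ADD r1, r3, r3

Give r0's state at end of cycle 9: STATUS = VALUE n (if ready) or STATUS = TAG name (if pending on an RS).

STATUS = VALUE 15

c1: issue ADD r0<-Add1 | r0:Add1,r1:1,r2:5,r3:9
c2: issue ADD r3<-Add2 | r0:Add1,r1:1,r2:5,r3:Add2
c3: CDB Add1=10; issue SUB r0<-Add1 | r0:Add1,r1:1,r2:5,r3:Add2
c4: issue SUB r0<-Add3 | r0:Add3,r1:1,r2:5,r3:Add2
c5: CDB Add2=15; issue ADD r1<-Add2 | r0:Add3,r1:Add2,r2:5,r3:15
c6: - | r0:Add3,r1:Add2,r2:5,r3:15
c7: CDB Add1=-10 | r0:Add3,r1:Add2,r2:5,r3:15
c8: CDB Add2=30 | r0:Add3,r1:30,r2:5,r3:15
c9: CDB Add3=15 | r0:15,r1:30,r2:5,r3:15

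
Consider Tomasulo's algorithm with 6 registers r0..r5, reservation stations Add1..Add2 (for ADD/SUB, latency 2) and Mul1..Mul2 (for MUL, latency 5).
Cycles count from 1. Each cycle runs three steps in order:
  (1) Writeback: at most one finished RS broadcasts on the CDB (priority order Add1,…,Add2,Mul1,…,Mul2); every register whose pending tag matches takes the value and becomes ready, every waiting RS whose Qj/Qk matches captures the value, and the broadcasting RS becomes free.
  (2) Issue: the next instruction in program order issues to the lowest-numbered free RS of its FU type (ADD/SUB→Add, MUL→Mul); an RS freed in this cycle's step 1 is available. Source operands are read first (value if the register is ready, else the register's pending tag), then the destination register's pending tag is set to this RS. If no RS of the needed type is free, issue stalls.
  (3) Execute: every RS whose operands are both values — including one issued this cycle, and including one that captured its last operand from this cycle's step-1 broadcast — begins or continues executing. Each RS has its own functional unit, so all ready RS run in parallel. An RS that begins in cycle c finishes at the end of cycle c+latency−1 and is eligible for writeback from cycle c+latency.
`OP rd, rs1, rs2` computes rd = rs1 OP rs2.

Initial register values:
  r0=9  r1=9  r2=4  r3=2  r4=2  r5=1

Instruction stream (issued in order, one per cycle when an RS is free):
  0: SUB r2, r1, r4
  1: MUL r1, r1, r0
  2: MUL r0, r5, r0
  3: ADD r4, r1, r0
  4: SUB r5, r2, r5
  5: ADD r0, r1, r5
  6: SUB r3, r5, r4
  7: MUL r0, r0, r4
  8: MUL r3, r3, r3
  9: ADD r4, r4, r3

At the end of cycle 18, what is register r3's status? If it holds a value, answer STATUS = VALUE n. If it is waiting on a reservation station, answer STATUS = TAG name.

  c1: issue SUB r2<-Add1  regs: r0:9,r1:9,r2:Add1,r3:2,r4:2,r5:1
  c2: issue MUL r1<-Mul1  regs: r0:9,r1:Mul1,r2:Add1,r3:2,r4:2,r5:1
  c3: CDB Add1=7; issue MUL r0<-Mul2  regs: r0:Mul2,r1:Mul1,r2:7,r3:2,r4:2,r5:1
  c4: issue ADD r4<-Add1  regs: r0:Mul2,r1:Mul1,r2:7,r3:2,r4:Add1,r5:1
  c5: issue SUB r5<-Add2  regs: r0:Mul2,r1:Mul1,r2:7,r3:2,r4:Add1,r5:Add2
  c6: stall  regs: r0:Mul2,r1:Mul1,r2:7,r3:2,r4:Add1,r5:Add2
  c7: CDB Add2=6; issue ADD r0<-Add2  regs: r0:Add2,r1:Mul1,r2:7,r3:2,r4:Add1,r5:6
  c8: CDB Mul1=81; stall  regs: r0:Add2,r1:81,r2:7,r3:2,r4:Add1,r5:6
  c9: CDB Mul2=9; stall  regs: r0:Add2,r1:81,r2:7,r3:2,r4:Add1,r5:6
  c10: CDB Add2=87; issue SUB r3<-Add2  regs: r0:87,r1:81,r2:7,r3:Add2,r4:Add1,r5:6
  c11: CDB Add1=90; issue MUL r0<-Mul1  regs: r0:Mul1,r1:81,r2:7,r3:Add2,r4:90,r5:6
  c12: issue MUL r3<-Mul2  regs: r0:Mul1,r1:81,r2:7,r3:Mul2,r4:90,r5:6
  c13: CDB Add2=-84; issue ADD r4<-Add1  regs: r0:Mul1,r1:81,r2:7,r3:Mul2,r4:Add1,r5:6
  c14: -  regs: r0:Mul1,r1:81,r2:7,r3:Mul2,r4:Add1,r5:6
  c15: -  regs: r0:Mul1,r1:81,r2:7,r3:Mul2,r4:Add1,r5:6
  c16: CDB Mul1=7830  regs: r0:7830,r1:81,r2:7,r3:Mul2,r4:Add1,r5:6
  c17: -  regs: r0:7830,r1:81,r2:7,r3:Mul2,r4:Add1,r5:6
  c18: CDB Mul2=7056  regs: r0:7830,r1:81,r2:7,r3:7056,r4:Add1,r5:6

STATUS = VALUE 7056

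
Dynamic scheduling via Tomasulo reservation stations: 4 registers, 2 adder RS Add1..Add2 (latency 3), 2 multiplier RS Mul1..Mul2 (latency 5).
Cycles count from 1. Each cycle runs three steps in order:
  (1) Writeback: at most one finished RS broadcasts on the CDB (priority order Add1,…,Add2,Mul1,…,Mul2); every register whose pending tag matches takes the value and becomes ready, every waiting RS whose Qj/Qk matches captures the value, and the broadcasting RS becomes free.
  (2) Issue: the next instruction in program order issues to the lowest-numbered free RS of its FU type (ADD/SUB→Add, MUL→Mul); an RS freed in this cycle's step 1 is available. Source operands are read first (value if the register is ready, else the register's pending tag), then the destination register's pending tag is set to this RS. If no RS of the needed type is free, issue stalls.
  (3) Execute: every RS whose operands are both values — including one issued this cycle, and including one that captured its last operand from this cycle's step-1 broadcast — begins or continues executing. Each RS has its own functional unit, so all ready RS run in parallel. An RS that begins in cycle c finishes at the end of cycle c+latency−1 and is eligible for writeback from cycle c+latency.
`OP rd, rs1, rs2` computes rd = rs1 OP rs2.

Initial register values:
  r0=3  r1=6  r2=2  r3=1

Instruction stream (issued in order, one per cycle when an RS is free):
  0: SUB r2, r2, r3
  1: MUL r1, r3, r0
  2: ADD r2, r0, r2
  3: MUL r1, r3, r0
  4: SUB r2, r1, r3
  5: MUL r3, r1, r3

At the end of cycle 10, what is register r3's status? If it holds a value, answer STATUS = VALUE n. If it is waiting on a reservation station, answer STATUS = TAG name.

STATUS = TAG Mul1

cycle 1: issue SUB r2<-Add1 // r0:3,r1:6,r2:Add1,r3:1
cycle 2: issue MUL r1<-Mul1 // r0:3,r1:Mul1,r2:Add1,r3:1
cycle 3: issue ADD r2<-Add2 // r0:3,r1:Mul1,r2:Add2,r3:1
cycle 4: CDB Add1=1; issue MUL r1<-Mul2 // r0:3,r1:Mul2,r2:Add2,r3:1
cycle 5: issue SUB r2<-Add1 // r0:3,r1:Mul2,r2:Add1,r3:1
cycle 6: stall // r0:3,r1:Mul2,r2:Add1,r3:1
cycle 7: CDB Add2=4; stall // r0:3,r1:Mul2,r2:Add1,r3:1
cycle 8: CDB Mul1=3; issue MUL r3<-Mul1 // r0:3,r1:Mul2,r2:Add1,r3:Mul1
cycle 9: CDB Mul2=3 // r0:3,r1:3,r2:Add1,r3:Mul1
cycle 10: - // r0:3,r1:3,r2:Add1,r3:Mul1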